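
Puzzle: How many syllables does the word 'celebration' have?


Break 'celebration' into syllables: cel-e-bra-tion -> cel | e | bra | tion = 4 syllables

4 syllables


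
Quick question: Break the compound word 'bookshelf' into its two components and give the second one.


Split 'bookshelf' into 'book' + 'shelf'. The second part is 'shelf'.

shelf


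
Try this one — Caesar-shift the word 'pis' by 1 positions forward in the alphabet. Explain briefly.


Shift each letter by 1: p -> q, i -> j, s -> t. Result: 'qjt'.

qjt


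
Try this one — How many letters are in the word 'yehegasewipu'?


Spell out 'yehegasewipu' and number each letter: y(1), e(2), h(3), e(4), g(5), a(6), s(7), e(8), w(9), i(10), p(11), u(12). Total: 12 letters.

12


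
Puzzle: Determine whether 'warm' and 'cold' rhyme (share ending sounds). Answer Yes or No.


Rime (stressed vowel + following sounds) of 'warm': -arm = /ɔːrm/
Rime of 'cold': -old = /oʊld/
/ɔːrm/ and /oʊld/ are different ending sounds, so the words do not rhyme.

No


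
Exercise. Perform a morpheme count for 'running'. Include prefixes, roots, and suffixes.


Decomposition: run (root) + -ing (suffix) = 2 morpheme(s)

2 morphemes


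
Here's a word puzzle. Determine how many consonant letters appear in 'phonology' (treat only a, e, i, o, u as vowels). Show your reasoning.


Consonants in 'phonology': p, h, n, l, g, y = 6 consonants.

6


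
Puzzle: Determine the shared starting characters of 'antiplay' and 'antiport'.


Compare from the start: 5 characters match: 'antip'. Mismatch at position 6: 'l' vs 'o'.

antip


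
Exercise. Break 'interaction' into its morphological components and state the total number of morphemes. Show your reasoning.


Step 1: Identify prefix: 'inter' (meaning: between)
Step 2: Identify root: 'act'
Step 3: Identify suffix(es): 'ion'
Decomposition: inter- (prefix: between) + act (root) + -ion (suffix: act of)
Total morphemes: 3

3 morphemes (inter- (prefix: between) + act (root) + -ion (suffix: act of))


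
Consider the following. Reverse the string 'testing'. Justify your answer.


Reverse 'testing' character by character: 'gnitset'.

gnitset


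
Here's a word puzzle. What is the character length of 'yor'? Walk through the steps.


Spell out 'yor' and number each letter: y(1), o(2), r(3). Total: 3 letters.

3


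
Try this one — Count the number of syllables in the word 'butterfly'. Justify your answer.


Break 'butterfly' into syllables: but-ter-fly -> but | ter | fly = 3 syllables

3 syllables


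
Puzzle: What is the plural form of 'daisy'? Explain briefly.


Apply rule: Change -y to -ies (consonant + y). 'daisy' becomes 'daisies'.

daisies


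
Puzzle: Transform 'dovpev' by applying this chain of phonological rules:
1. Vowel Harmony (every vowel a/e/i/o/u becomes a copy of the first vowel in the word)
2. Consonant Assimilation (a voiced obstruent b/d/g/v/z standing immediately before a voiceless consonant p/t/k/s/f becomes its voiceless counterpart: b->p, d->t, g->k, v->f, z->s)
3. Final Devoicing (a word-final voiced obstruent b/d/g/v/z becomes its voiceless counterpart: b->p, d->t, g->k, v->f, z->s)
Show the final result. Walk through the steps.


Starting form: 'dovpev'
Rule 1: Vowel Harmony: all vowels become 'o' (matching first vowel). 'dovpev' -> 'dovpov'
Rule 2: Consonant Assimilation: voiced obstruent before voiceless consonant becomes voiceless ('vp' -> 'fp'). 'dovpov' -> 'dofpov'
Rule 3: Final Devoicing: word-final voiced obstruent 'v' becomes voiceless 'f'. 'dofpov' -> 'dofpof'
Final form: 'dofpof'

dofpof


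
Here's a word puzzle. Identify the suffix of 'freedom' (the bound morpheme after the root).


The word 'freedom' = 'free' (root) + '-dom' (suffix). The suffix is '-dom'.

dom


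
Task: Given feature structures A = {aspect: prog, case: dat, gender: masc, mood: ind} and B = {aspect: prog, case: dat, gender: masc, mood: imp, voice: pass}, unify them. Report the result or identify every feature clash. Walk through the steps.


Compare features:
aspect: A=prog vs B=prog -> unified: prog
case: A=dat vs B=dat -> unified: dat
gender: A=masc vs B=masc -> unified: masc
mood: A=ind vs B=imp -> CLASH
voice: A=_ vs B=pass -> unified: pass
Clash detected on feature 'mood' (ind vs imp); unification fails.

CLASH on 'mood' (ind vs imp)


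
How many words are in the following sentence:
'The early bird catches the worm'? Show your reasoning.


Split into words: The | early | bird | catches | the | worm = 6 words.

6


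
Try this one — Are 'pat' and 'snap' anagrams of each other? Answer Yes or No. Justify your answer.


Sorted letters of 'pat': 'apt'
Sorted letters of 'snap': 'anps'
They do not match.

No


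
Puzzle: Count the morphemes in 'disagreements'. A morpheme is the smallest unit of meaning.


Decomposition: dis- (prefix) + agree (root) + -ment (suffix) + -s (plural) = 4 morpheme(s)

4 morphemes


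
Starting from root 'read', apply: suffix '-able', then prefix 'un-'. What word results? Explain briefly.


Step 1: Add suffix '-able' to 'read' = 'readable'
Step 2: Add prefix 'un-' to 'readable' = 'unreadable'

unreadable


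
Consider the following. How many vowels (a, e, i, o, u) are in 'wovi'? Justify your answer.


Vowels in 'wovi': o, i = 2 vowels.

2


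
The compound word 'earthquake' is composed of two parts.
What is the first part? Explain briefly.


Split 'earthquake' into 'earth' + 'quake'. The first part is 'earth'.

earth


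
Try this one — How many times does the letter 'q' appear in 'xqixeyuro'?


Letter 'q' in 'xqixeyuro': found at position(s) 2 = 1 occurrence(s).

1


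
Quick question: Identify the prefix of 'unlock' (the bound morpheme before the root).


The word 'unlock' = 'un' (prefix) + 'lock' (root). The prefix is 'un'.

un


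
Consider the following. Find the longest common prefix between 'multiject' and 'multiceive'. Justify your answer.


Compare from the start: 5 characters match: 'multi'. Mismatch at position 6: 'j' vs 'c'.

multi


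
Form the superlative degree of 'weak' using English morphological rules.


Apply superlative formation (add -est): 'weak' -> 'weakest'.

weakest


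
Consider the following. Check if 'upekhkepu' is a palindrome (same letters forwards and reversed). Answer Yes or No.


Forward: 'upekhkepu'
Reversed: 'upekhkepu'
They are identical.

Yes


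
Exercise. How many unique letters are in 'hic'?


Unique letters in 'hic': {c, h, i} = 3 distinct letters.

3


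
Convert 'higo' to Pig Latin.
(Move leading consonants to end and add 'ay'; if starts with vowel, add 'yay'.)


'higo': move consonant cluster 'h' to end and add 'ay': 'igohay'.

igohay


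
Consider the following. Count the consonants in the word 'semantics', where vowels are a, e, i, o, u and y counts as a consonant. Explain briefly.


Consonants in 'semantics': s, m, n, t, c, s = 6 consonants.

6


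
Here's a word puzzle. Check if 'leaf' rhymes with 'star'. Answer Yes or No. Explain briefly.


Rime (stressed vowel + following sounds) of 'leaf': -eaf = /iːf/
Rime of 'star': -ar = /ɑːr/
/iːf/ and /ɑːr/ are different ending sounds, so the words do not rhyme.

No


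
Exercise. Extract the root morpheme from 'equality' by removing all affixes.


Remove suffix '-ity' from 'equality' to get root 'equal'.

equal


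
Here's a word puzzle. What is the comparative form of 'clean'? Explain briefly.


Apply comparative formation (add -er): 'clean' -> 'cleaner'.

cleaner


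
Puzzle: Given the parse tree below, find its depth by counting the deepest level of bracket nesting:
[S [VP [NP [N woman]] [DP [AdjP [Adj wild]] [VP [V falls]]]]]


Count bracket nesting levels:
'[' at pos 0: depth = 1
'[' at pos 3: depth = 2
'[' at pos 7: depth = 3
'[' at pos 11: depth = 4
'[' at pos 22: depth = 3
'[' at pos 26: depth = 4
'[' at pos 32: depth = 5
'[' at pos 44: depth = 4
'[' at pos 48: depth = 5
Maximum depth reached: 5

5


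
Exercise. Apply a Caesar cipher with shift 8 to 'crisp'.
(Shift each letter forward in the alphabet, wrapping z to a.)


Shift each letter by 8: c -> k, r -> z, i -> q, s -> a, p -> x. Result: 'kzqax'.

kzqax


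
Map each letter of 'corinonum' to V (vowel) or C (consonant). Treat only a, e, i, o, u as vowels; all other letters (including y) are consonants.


Letter mapping: c = C, o = V, r = C, i = V, n = C, o = V, n = C, u = V, m = C.

CVCVCVCVC


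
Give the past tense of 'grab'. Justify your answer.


Apply rule: Double final consonant and add -ed. 'grab' becomes 'grabbed'.

grabbed


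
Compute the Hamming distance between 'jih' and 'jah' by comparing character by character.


Alignment:
Position 1: 'j' vs 'j' = match
Position 2: 'i' vs 'a' = DIFFER
Position 3: 'h' vs 'h' = match
Total differences: 1

1


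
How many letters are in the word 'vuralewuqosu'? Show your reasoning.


Spell out 'vuralewuqosu' and number each letter: v(1), u(2), r(3), a(4), l(5), e(6), w(7), u(8), q(9), o(10), s(11), u(12). Total: 12 letters.

12


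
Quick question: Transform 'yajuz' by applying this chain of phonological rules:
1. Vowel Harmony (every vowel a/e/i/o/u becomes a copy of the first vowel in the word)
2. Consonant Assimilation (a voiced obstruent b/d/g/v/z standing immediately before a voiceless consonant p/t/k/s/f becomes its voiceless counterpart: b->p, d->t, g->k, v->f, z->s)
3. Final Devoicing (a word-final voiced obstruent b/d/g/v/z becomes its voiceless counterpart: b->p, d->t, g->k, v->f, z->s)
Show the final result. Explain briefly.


Starting form: 'yajuz'
Rule 1: Vowel Harmony: all vowels become 'a' (matching first vowel). 'yajuz' -> 'yajaz'
Rule 2: Consonant Assimilation: no voiced obstruent (b/d/g/v/z) stands immediately before a voiceless consonant (p/t/k/s/f). No change.
Rule 3: Final Devoicing: word-final voiced obstruent 'z' becomes voiceless 's'. 'yajaz' -> 'yajas'
Final form: 'yajas'

yajas


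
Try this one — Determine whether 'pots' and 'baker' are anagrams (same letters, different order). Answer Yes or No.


Sorted letters of 'pots': 'opst'
Sorted letters of 'baker': 'abekr'
They do not match.

No


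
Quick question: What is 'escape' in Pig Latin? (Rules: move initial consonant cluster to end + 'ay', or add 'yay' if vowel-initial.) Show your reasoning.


'escape' starts with a vowel, so add 'yay': 'escapeyay'.

escapeyay


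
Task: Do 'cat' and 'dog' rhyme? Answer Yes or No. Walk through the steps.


Rime (stressed vowel + following sounds) of 'cat': -at = /æt/
Rime of 'dog': -og = /ɒg/
/æt/ and /ɒg/ are different ending sounds, so the words do not rhyme.

No


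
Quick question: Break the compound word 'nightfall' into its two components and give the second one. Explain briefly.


Split 'nightfall' into 'night' + 'fall'. The second part is 'fall'.

fall


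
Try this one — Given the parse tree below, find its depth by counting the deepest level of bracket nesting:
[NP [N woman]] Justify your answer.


Count bracket nesting levels:
'[' at pos 0: depth = 1
'[' at pos 4: depth = 2
Maximum depth reached: 2

2


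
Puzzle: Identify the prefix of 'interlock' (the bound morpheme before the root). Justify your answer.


The word 'interlock' = 'inter' (prefix) + 'lock' (root). The prefix is 'inter'.

inter


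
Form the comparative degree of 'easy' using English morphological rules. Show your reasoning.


Apply comparative formation (consonant + y: change y to i, add -er): 'easy' -> 'easier'.

easier


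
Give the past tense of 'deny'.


Apply rule: Change -y to -ied. 'deny' becomes 'denied'.

denied


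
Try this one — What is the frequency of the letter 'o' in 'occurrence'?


Letter 'o' in 'occurrence': found at position(s) 1 = 1 occurrence(s).

1


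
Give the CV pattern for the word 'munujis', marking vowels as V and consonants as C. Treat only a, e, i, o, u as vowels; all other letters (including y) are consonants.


Letter mapping: m = C, u = V, n = C, u = V, j = C, i = V, s = C.

CVCVCVC


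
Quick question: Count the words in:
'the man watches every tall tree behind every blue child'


Split into words: the | man | watches | every | tall | tree | behind | every | blue | child = 10 words.

10


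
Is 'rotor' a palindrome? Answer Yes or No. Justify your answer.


Forward: 'rotor'
Reversed: 'rotor'
They are identical.

Yes


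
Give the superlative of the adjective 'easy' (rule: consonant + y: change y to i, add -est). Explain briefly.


Apply superlative formation (consonant + y: change y to i, add -est): 'easy' -> 'easiest'.

easiest


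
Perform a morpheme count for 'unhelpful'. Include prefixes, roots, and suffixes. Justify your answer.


Decomposition: un- (prefix) + help (root) + -ful (suffix) = 3 morpheme(s)

3 morphemes


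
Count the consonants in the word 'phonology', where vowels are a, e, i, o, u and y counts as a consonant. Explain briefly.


Consonants in 'phonology': p, h, n, l, g, y = 6 consonants.

6


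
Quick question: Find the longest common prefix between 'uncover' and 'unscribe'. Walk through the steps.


Compare from the start: 2 characters match: 'un'. Mismatch at position 3: 'c' vs 's'.

un


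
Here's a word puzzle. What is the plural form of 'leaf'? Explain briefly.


Apply rule: Change -f to -ves. 'leaf' becomes 'leaves'.

leaves


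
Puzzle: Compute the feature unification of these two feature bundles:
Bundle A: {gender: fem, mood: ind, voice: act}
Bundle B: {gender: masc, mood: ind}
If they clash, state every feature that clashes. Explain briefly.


Compare features:
gender: A=fem vs B=masc -> CLASH
mood: A=ind vs B=ind -> unified: ind
voice: A=act vs B=_ -> unified: act
Clash detected on feature 'gender' (fem vs masc); unification fails.

CLASH on 'gender' (fem vs masc)


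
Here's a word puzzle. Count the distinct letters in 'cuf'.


Unique letters in 'cuf': {c, f, u} = 3 distinct letters.

3


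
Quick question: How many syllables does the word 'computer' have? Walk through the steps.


Break 'computer' into syllables: com-pu-ter -> com | pu | ter = 3 syllables

3 syllables


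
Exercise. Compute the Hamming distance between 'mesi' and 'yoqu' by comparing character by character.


Alignment:
Position 1: 'm' vs 'y' = DIFFER
Position 2: 'e' vs 'o' = DIFFER
Position 3: 's' vs 'q' = DIFFER
Position 4: 'i' vs 'u' = DIFFER
Total differences: 4

4


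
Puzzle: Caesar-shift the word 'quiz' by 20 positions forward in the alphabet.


Shift each letter by 20: q -> k, u -> o, i -> c, z -> t. Result: 'koct'.

koct


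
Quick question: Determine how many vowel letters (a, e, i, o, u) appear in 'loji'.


Vowels in 'loji': o, i = 2 vowels.

2


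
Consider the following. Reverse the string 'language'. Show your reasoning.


Reverse 'language' character by character: 'egaugnal'.

egaugnal


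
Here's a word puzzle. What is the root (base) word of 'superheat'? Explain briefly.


Remove prefix 'super' from 'superheat' to get root 'heat'.

heat


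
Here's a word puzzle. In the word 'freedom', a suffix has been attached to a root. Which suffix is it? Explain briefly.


The word 'freedom' = 'free' (root) + '-dom' (suffix). The suffix is '-dom'.

dom


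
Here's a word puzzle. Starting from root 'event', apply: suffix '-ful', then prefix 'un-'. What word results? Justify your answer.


Step 1: Add suffix '-ful' to 'event' = 'eventful'
Step 2: Add prefix 'un-' to 'eventful' = 'uneventful'

uneventful


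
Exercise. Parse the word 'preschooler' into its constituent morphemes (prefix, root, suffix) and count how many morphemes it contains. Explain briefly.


Step 1: Identify prefix: 'pre' (meaning: before)
Step 2: Identify root: 'school'
Step 3: Identify suffix(es): 'er'
Decomposition: pre- (prefix: before) + school (root) + -er (suffix: one who)
Total morphemes: 3

3 morphemes (pre- (prefix: before) + school (root) + -er (suffix: one who))


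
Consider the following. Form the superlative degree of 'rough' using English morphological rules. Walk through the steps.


Apply superlative formation (add -est): 'rough' -> 'roughest'.

roughest


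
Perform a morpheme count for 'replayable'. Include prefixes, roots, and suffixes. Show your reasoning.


Decomposition: re- (prefix) + play (root) + -able (suffix) = 3 morpheme(s)

3 morphemes


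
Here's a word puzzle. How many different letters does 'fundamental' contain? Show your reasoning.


Unique letters in 'fundamental': {a, d, e, f, l, m, n, t, u} = 9 distinct letters.

9


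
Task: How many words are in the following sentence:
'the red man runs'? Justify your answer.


Split into words: the | red | man | runs = 4 words.

4


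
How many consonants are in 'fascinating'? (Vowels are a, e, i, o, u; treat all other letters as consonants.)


Consonants in 'fascinating': f, s, c, n, t, n, g = 7 consonants.

7


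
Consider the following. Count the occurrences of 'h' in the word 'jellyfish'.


Letter 'h' in 'jellyfish': found at position(s) 9 = 1 occurrence(s).

1


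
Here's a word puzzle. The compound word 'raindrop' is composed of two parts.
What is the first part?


Split 'raindrop' into 'rain' + 'drop'. The first part is 'rain'.

rain


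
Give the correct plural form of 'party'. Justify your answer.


Apply rule: Change -y to -ies (consonant + y). 'party' becomes 'parties'.

parties


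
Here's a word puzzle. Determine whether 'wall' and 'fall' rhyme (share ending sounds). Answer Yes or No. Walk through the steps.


Rime (stressed vowel + following sounds) of 'wall': -all = /ɔːl/
Rime of 'fall': -all = /ɔːl/
/ɔːl/ and /ɔːl/ are the same ending sound, so the words rhyme.

Yes


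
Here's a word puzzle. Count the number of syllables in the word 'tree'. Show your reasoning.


Break 'tree' into syllables: tree -> tree = 1 syllable

1 syllable


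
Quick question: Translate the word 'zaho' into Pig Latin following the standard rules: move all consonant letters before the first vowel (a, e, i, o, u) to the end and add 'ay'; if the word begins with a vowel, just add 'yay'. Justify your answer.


'zaho': move consonant cluster 'z' to end and add 'ay': 'ahozay'.

ahozay


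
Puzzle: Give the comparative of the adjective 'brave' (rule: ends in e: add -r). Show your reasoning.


Apply comparative formation (ends in e: add -r): 'brave' -> 'braver'.

braver


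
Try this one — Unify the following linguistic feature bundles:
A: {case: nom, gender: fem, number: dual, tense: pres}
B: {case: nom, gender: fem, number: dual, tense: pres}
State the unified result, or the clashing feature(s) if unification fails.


Compare features:
case: A=nom vs B=nom -> unified: nom
gender: A=fem vs B=fem -> unified: fem
number: A=dual vs B=dual -> unified: dual
tense: A=pres vs B=pres -> unified: pres
No clashes found.

Unified: {case: nom, gender: fem, number: dual, tense: pres}


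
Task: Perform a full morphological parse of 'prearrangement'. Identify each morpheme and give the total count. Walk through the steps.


Step 1: Identify prefix: 'pre' (meaning: before)
Step 2: Identify root: 'arrange'
Step 3: Identify suffix(es): 'ment'
Decomposition: pre- (prefix: before) + arrange (root) + -ment (suffix: action/result)
Total morphemes: 3

3 morphemes (pre- (prefix: before) + arrange (root) + -ment (suffix: action/result))


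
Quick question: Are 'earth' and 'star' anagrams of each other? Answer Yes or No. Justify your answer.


Sorted letters of 'earth': 'aehrt'
Sorted letters of 'star': 'arst'
They do not match.

No


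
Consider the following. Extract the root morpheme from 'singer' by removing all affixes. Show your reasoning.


Remove suffix '-er' from 'singer' to get root 'sing'.

sing


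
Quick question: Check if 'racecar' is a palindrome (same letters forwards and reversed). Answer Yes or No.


Forward: 'racecar'
Reversed: 'racecar'
They are identical.

Yes


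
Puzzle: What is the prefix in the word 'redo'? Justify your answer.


The word 'redo' = 're' (prefix) + 'do' (root). The prefix is 're'.

re


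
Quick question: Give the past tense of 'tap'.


Apply rule: Double final consonant and add -ed. 'tap' becomes 'tapped'.

tapped


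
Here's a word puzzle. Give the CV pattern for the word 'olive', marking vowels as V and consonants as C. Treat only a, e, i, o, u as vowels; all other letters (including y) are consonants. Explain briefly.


Letter mapping: o = V, l = C, i = V, v = C, e = V.

VCVCV


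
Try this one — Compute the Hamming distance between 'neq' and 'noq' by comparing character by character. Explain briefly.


Alignment:
Position 1: 'n' vs 'n' = match
Position 2: 'e' vs 'o' = DIFFER
Position 3: 'q' vs 'q' = match
Total differences: 1

1


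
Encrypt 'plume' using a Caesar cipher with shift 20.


Shift each letter by 20: p -> j, l -> f, u -> o, m -> g, e -> y. Result: 'jfogy'.

jfogy


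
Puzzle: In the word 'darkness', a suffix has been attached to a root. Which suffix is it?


The word 'darkness' = 'dark' (root) + '-ness' (suffix). The suffix is '-ness'.

ness


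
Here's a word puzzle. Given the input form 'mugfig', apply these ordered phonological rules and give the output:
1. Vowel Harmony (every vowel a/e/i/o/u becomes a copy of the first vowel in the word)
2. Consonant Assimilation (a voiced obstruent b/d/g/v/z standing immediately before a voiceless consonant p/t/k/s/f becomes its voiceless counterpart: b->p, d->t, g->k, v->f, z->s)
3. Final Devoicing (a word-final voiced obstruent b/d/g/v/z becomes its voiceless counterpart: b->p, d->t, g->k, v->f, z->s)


Starting form: 'mugfig'
Rule 1: Vowel Harmony: all vowels become 'u' (matching first vowel). 'mugfig' -> 'mugfug'
Rule 2: Consonant Assimilation: voiced obstruent before voiceless consonant becomes voiceless ('gf' -> 'kf'). 'mugfug' -> 'mukfug'
Rule 3: Final Devoicing: word-final voiced obstruent 'g' becomes voiceless 'k'. 'mukfug' -> 'mukfuk'
Final form: 'mukfuk'

mukfuk


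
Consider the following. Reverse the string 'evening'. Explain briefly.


Reverse 'evening' character by character: 'gnineve'.

gnineve


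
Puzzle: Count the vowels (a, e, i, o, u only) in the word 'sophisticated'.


Vowels in 'sophisticated': o, i, i, a, e = 5 vowels.

5


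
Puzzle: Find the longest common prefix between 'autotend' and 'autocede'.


Compare from the start: 4 characters match: 'auto'. Mismatch at position 5: 't' vs 'c'.

auto


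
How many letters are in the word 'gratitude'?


Spell out 'gratitude' and number each letter: g(1), r(2), a(3), t(4), i(5), t(6), u(7), d(8), e(9). Total: 9 letters.

9


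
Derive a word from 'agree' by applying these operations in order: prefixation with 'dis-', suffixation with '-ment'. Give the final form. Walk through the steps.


Step 1: Add prefix 'dis-' to 'agree' = 'disagree'
Step 2: Add suffix '-ment' to 'disagree' = 'disagreement'

disagreement


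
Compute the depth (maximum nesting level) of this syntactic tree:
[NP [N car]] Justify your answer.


Count bracket nesting levels:
'[' at pos 0: depth = 1
'[' at pos 4: depth = 2
Maximum depth reached: 2

2


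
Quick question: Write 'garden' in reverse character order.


Reverse 'garden' character by character: 'nedrag'.

nedrag


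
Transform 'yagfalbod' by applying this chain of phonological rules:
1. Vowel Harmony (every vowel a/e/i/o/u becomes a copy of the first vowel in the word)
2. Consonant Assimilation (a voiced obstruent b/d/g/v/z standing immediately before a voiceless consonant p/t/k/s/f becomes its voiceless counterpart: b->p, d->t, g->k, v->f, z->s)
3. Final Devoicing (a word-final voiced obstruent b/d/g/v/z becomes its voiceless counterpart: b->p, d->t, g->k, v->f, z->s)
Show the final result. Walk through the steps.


Starting form: 'yagfalbod'
Rule 1: Vowel Harmony: all vowels become 'a' (matching first vowel). 'yagfalbod' -> 'yagfalbad'
Rule 2: Consonant Assimilation: voiced obstruent before voiceless consonant becomes voiceless ('gf' -> 'kf'). 'yagfalbad' -> 'yakfalbad'
Rule 3: Final Devoicing: word-final voiced obstruent 'd' becomes voiceless 't'. 'yakfalbad' -> 'yakfalbat'
Final form: 'yakfalbat'

yakfalbat


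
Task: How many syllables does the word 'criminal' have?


Break 'criminal' into syllables: crim-i-nal -> crim | i | nal = 3 syllables

3 syllables


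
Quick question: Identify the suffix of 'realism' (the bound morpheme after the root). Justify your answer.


The word 'realism' = 'real' (root) + '-ism' (suffix). The suffix is '-ism'.

ism


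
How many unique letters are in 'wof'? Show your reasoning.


Unique letters in 'wof': {f, o, w} = 3 distinct letters.

3


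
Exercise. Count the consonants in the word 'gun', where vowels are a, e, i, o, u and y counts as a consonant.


Consonants in 'gun': g, n = 2 consonants.

2


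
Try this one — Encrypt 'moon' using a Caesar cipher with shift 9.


Shift each letter by 9: m -> v, o -> x, o -> x, n -> w. Result: 'vxxw'.

vxxw


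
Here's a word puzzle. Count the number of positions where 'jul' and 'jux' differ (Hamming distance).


Alignment:
Position 1: 'j' vs 'j' = match
Position 2: 'u' vs 'u' = match
Position 3: 'l' vs 'x' = DIFFER
Total differences: 1

1


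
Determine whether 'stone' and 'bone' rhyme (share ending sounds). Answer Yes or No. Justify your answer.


Rime (stressed vowel + following sounds) of 'stone': -one = /oʊn/
Rime of 'bone': -one = /oʊn/
/oʊn/ and /oʊn/ are the same ending sound, so the words rhyme.

Yes


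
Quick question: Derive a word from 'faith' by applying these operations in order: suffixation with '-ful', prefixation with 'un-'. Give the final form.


Step 1: Add suffix '-ful' to 'faith' = 'faithful'
Step 2: Add prefix 'un-' to 'faithful' = 'unfaithful'

unfaithful


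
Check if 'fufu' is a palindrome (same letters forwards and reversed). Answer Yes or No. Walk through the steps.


Forward: 'fufu'
Reversed: 'ufuf'
They differ.

No


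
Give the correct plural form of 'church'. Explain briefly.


Apply rule: Add -es (sibilant/fricative ending). 'church' becomes 'churches'.

churches


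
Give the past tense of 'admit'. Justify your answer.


Apply rule: Double final consonant and add -ed. 'admit' becomes 'admitted'.

admitted


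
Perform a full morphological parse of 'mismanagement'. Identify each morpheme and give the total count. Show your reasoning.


Step 1: Identify prefix: 'mis' (meaning: wrongly)
Step 2: Identify root: 'manage'
Step 3: Identify suffix(es): 'ment'
Decomposition: mis- (prefix: wrongly) + manage (root) + -ment (suffix: action/result)
Total morphemes: 3

3 morphemes (mis- (prefix: wrongly) + manage (root) + -ment (suffix: action/result))


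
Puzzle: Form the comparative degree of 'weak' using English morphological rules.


Apply comparative formation (add -er): 'weak' -> 'weaker'.

weaker


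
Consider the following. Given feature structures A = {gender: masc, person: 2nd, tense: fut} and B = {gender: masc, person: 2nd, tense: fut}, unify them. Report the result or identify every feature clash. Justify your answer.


Compare features:
gender: A=masc vs B=masc -> unified: masc
person: A=2nd vs B=2nd -> unified: 2nd
tense: A=fut vs B=fut -> unified: fut
No clashes found.

Unified: {gender: masc, person: 2nd, tense: fut}


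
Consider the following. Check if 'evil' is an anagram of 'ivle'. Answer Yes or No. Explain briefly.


Sorted letters of 'evil': 'eilv'
Sorted letters of 'ivle': 'eilv'
They match.

Yes


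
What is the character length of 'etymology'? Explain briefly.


Spell out 'etymology' and number each letter: e(1), t(2), y(3), m(4), o(5), l(6), o(7), g(8), y(9). Total: 9 letters.

9


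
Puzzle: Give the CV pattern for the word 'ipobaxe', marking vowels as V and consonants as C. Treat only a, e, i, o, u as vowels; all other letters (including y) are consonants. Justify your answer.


Letter mapping: i = V, p = C, o = V, b = C, a = V, x = C, e = V.

VCVCVCV


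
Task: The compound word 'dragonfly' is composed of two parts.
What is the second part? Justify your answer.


Split 'dragonfly' into 'dragon' + 'fly'. The second part is 'fly'.

fly


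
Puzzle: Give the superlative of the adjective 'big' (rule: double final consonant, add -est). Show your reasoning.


Apply superlative formation (double final consonant, add -est): 'big' -> 'biggest'.

biggest


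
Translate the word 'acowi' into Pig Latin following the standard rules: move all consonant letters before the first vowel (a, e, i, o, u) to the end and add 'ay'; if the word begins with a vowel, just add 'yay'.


'acowi' starts with a vowel, so add 'yay': 'acowiyay'.

acowiyay


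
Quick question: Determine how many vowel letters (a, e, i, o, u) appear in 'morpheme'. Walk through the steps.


Vowels in 'morpheme': o, e, e = 3 vowels.

3


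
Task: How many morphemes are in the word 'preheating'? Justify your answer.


Decomposition: pre- (prefix) + heat (root) + -ing (suffix) = 3 morpheme(s)

3 morphemes


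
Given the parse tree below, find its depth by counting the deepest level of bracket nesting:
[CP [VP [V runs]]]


Count bracket nesting levels:
'[' at pos 0: depth = 1
'[' at pos 4: depth = 2
'[' at pos 8: depth = 3
Maximum depth reached: 3

3


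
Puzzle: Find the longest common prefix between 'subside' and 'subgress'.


Compare from the start: 3 characters match: 'sub'. Mismatch at position 4: 's' vs 'g'.

sub


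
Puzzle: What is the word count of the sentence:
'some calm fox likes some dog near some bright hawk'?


Split into words: some | calm | fox | likes | some | dog | near | some | bright | hawk = 10 words.

10


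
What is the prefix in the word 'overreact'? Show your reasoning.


The word 'overreact' = 'over' (prefix) + 'react' (root). The prefix is 'over'.

over


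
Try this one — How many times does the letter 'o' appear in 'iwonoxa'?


Letter 'o' in 'iwonoxa': found at position(s) 3, 5 = 2 occurrence(s).

2


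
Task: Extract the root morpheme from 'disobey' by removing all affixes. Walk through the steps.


Remove prefix 'dis' from 'disobey' to get root 'obey'.

obey


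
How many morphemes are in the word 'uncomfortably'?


Decomposition: un- (prefix) + comfort (root) + -able (suffix) + -ly (suffix) = 4 morpheme(s)

4 morphemes


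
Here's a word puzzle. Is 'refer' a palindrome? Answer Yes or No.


Forward: 'refer'
Reversed: 'refer'
They are identical.

Yes


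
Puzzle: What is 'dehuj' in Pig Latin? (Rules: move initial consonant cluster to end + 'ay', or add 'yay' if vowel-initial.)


'dehuj': move consonant cluster 'd' to end and add 'ay': 'ehujday'.

ehujday


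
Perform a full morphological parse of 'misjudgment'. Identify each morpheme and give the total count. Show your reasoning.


Step 1: Identify prefix: 'mis' (meaning: wrongly)
Step 2: Identify root: 'judge'
Step 3: Identify suffix(es): 'ment'
Decomposition: mis- (prefix: wrongly) + judge (root) + -ment (suffix: action/result)
Total morphemes: 3

3 morphemes (mis- (prefix: wrongly) + judge (root) + -ment (suffix: action/result))


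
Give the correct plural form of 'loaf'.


Apply rule: Change -f to -ves. 'loaf' becomes 'loaves'.

loaves


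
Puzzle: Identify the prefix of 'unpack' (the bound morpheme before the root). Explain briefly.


The word 'unpack' = 'un' (prefix) + 'pack' (root). The prefix is 'un'.

un


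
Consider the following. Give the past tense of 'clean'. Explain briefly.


Apply rule: Add -ed. 'clean' becomes 'cleaned'.

cleaned


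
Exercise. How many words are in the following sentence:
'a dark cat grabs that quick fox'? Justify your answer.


Split into words: a | dark | cat | grabs | that | quick | fox = 7 words.

7


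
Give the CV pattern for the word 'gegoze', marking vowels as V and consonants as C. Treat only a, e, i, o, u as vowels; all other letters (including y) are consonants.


Letter mapping: g = C, e = V, g = C, o = V, z = C, e = V.

CVCVCV


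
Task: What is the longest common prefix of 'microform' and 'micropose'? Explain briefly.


Compare from the start: 5 characters match: 'micro'. Mismatch at position 6: 'f' vs 'p'.

micro


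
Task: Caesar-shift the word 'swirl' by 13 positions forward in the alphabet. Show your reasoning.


Shift each letter by 13: s -> f, w -> j, i -> v, r -> e, l -> y. Result: 'fjvey'.

fjvey


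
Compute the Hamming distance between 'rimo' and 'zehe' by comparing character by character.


Alignment:
Position 1: 'r' vs 'z' = DIFFER
Position 2: 'i' vs 'e' = DIFFER
Position 3: 'm' vs 'h' = DIFFER
Position 4: 'o' vs 'e' = DIFFER
Total differences: 4

4


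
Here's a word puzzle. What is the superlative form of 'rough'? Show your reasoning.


Apply superlative formation (add -est): 'rough' -> 'roughest'.

roughest


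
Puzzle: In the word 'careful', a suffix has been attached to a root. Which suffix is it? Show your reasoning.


The word 'careful' = 'care' (root) + '-ful' (suffix). The suffix is '-ful'.

ful


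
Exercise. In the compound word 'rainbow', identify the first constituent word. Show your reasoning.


Split 'rainbow' into 'rain' + 'bow'. The first part is 'rain'.

rain


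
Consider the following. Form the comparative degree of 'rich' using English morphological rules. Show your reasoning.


Apply comparative formation (add -er): 'rich' -> 'richer'.

richer


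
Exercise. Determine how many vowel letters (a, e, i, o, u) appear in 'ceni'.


Vowels in 'ceni': e, i = 2 vowels.

2


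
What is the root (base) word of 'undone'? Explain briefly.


Remove prefix 'un' from 'undone' to get root 'done'.

done


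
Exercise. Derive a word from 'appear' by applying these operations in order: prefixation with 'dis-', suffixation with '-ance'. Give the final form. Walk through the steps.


Step 1: Add prefix 'dis-' to 'appear' = 'disappear'
Step 2: Add suffix '-ance' to 'disappear' = 'disappearance'

disappearance


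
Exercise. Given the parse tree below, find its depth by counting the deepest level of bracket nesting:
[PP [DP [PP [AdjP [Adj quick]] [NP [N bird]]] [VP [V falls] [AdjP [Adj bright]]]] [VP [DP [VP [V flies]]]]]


Count bracket nesting levels:
'[' at pos 0: depth = 1
'[' at pos 4: depth = 2
'[' at pos 8: depth = 3
'[' at pos 12: depth = 4
'[' at pos 18: depth = 5
'[' at pos 31: depth = 4
'[' at pos 35: depth = 5
'[' at pos 46: depth = 3
'[' at pos 50: depth = 4
'[' at pos 60: depth = 4
'[' at pos 66: depth = 5
'[' at pos 82: depth = 2
'[' at pos 86: depth = 3
'[' at pos 90: depth = 4
'[' at pos 94: depth = 5
Maximum depth reached: 5

5


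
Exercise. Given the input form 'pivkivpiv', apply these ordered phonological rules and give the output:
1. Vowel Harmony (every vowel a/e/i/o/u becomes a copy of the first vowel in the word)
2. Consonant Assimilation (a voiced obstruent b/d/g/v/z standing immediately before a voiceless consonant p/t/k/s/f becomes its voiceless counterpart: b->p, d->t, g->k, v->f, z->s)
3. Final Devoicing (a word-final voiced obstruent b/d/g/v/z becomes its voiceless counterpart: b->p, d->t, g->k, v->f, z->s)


Starting form: 'pivkivpiv'
Rule 1: Vowel Harmony: all vowels already match. No change.
Rule 2: Consonant Assimilation: voiced obstruent before voiceless consonant becomes voiceless ('vk' -> 'fk', 'vp' -> 'fp'). 'pivkivpiv' -> 'pifkifpiv'
Rule 3: Final Devoicing: word-final voiced obstruent 'v' becomes voiceless 'f'. 'pifkifpiv' -> 'pifkifpif'
Final form: 'pifkifpif'

pifkifpif


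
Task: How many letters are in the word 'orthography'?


Spell out 'orthography' and number each letter: o(1), r(2), t(3), h(4), o(5), g(6), r(7), a(8), p(9), h(10), y(11). Total: 11 letters.

11


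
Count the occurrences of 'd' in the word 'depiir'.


Letter 'd' in 'depiir': found at position(s) 1 = 1 occurrence(s).

1


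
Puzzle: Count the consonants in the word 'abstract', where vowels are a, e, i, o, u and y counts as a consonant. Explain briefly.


Consonants in 'abstract': b, s, t, r, c, t = 6 consonants.

6


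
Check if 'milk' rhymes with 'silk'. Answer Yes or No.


Rime (stressed vowel + following sounds) of 'milk': -ilk = /ɪlk/
Rime of 'silk': -ilk = /ɪlk/
/ɪlk/ and /ɪlk/ are the same ending sound, so the words rhyme.

Yes


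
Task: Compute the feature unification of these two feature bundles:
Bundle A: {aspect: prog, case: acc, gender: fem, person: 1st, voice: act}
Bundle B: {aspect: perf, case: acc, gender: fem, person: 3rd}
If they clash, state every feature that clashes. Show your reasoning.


Compare features:
aspect: A=prog vs B=perf -> CLASH
case: A=acc vs B=acc -> unified: acc
gender: A=fem vs B=fem -> unified: fem
person: A=1st vs B=3rd -> CLASH
voice: A=act vs B=_ -> unified: act
Clashes detected on features 'aspect' (prog vs perf) and 'person' (1st vs 3rd); unification fails.

CLASH on 'aspect' (prog vs perf) and 'person' (1st vs 3rd)


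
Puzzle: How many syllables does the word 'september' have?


Break 'september' into syllables: sep-tem-ber -> sep | tem | ber = 3 syllables

3 syllables


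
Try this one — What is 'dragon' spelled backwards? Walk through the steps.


Reverse 'dragon' character by character: 'nogard'.

nogard


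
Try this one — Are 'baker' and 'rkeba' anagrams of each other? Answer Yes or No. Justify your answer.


Sorted letters of 'baker': 'abekr'
Sorted letters of 'rkeba': 'abekr'
They match.

Yes


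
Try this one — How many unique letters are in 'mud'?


Unique letters in 'mud': {d, m, u} = 3 distinct letters.

3


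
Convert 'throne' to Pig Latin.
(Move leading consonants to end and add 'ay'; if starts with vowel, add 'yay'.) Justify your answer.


'throne': move consonant cluster 'thr' to end and add 'ay': 'onethray'.

onethray


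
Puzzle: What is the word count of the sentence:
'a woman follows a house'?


Split into words: a | woman | follows | a | house = 5 words.

5


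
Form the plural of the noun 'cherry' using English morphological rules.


Apply rule: Change -y to -ies (consonant + y). 'cherry' becomes 'cherries'.

cherries


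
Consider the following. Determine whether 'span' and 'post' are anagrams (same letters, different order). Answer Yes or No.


Sorted letters of 'span': 'anps'
Sorted letters of 'post': 'opst'
They do not match.

No


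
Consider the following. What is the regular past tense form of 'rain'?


Apply rule: Add -ed. 'rain' becomes 'rained'.

rained


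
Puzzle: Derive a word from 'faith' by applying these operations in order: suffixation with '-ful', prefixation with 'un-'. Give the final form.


Step 1: Add suffix '-ful' to 'faith' = 'faithful'
Step 2: Add prefix 'un-' to 'faithful' = 'unfaithful'

unfaithful


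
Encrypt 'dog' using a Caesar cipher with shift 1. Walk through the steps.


Shift each letter by 1: d -> e, o -> p, g -> h. Result: 'eph'.

eph


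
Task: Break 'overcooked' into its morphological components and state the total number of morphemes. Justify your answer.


Step 1: Identify prefix: 'over' (meaning: excessively)
Step 2: Identify root: 'cook'
Step 3: Identify suffix(es): 'ed'
Decomposition: over- (prefix: excessively) + cook (root) + -ed (suffix: past)
Total morphemes: 3

3 morphemes (over- (prefix: excessively) + cook (root) + -ed (suffix: past))


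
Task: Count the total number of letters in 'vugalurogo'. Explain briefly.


Spell out 'vugalurogo' and number each letter: v(1), u(2), g(3), a(4), l(5), u(6), r(7), o(8), g(9), o(10). Total: 10 letters.

10
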